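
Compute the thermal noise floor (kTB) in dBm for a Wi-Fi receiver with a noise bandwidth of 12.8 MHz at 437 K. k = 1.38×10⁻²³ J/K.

P_n = kTB = 1.38×10⁻²³ × 437 × 1.28×10⁷ = 7.72×10⁻¹⁴ W
In dBm: 10 log₁₀(7.72×10⁻¹⁴ / 10⁻³) = −101.1 dBm

−101.1 dBm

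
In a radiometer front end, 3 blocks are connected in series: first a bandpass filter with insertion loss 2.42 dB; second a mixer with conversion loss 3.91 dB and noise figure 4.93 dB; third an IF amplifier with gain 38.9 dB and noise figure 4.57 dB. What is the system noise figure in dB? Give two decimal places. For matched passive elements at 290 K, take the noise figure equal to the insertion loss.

11.28 dB

Convert to linear (a loss of L dB is a gain of −L dB): F_i = 10^(NF_i/10), G_i = 10^(G_i,dB/10)
  Stage 1: F_1 = 10^(2.42/10) = 1.746, G_1 = 10^(−2.42/10) = 0.5728
  Stage 2: F_2 = 10^(4.93/10) = 3.112, G_2 = 10^(−3.91/10) = 0.4064
  Stage 3: F_3 = 10^(4.57/10) = 2.864, G_3 = 10^(38.9/10) = 7762
Friis cascade:
  F = 1.746 + (3.112 − 1)/0.5728 + (2.864 − 1)/0.2328 = 13.44
NF = 10 log₁₀(13.44) = 11.28 dB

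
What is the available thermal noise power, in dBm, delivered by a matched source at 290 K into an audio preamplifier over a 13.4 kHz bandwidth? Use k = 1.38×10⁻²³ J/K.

−132.7 dBm

P_n = kTB = 1.38×10⁻²³ × 290 × 1.34×10⁴ = 5.36×10⁻¹⁷ W
In dBm: 10 log₁₀(5.36×10⁻¹⁷ / 10⁻³) = −132.7 dBm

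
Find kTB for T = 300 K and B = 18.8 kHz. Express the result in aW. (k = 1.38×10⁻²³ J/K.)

P_n = kTB = 1.38×10⁻²³ × 300 × 1.88×10⁴ = 7.78×10⁻¹⁷ W = 77.8 aW

77.8 aW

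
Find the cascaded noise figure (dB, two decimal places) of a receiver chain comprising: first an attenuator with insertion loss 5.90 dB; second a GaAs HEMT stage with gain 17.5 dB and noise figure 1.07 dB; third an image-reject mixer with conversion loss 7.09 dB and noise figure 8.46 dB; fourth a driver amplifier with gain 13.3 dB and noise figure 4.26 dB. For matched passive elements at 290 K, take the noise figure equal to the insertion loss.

7.77 dB

Convert to linear (a loss of L dB is a gain of −L dB): F_i = 10^(NF_i/10), G_i = 10^(G_i,dB/10)
  Stage 1: F_1 = 10^(5.90/10) = 3.890, G_1 = 10^(−5.90/10) = 0.2570
  Stage 2: F_2 = 10^(1.07/10) = 1.279, G_2 = 10^(17.5/10) = 56.23
  Stage 3: F_3 = 10^(8.46/10) = 7.015, G_3 = 10^(−7.09/10) = 0.1954
  Stage 4: F_4 = 10^(4.26/10) = 2.667, G_4 = 10^(13.3/10) = 21.38
Friis cascade:
  F = 3.890 + (1.279 − 1)/0.2570 + (7.015 − 1)/14.45 + (2.667 − 1)/2.825 = 5.984
NF = 10 log₁₀(5.984) = 7.77 dB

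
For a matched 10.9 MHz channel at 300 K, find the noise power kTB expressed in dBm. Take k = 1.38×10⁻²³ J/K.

−103.5 dBm

P_n = kTB = 1.38×10⁻²³ × 300 × 1.09×10⁷ = 4.51×10⁻¹⁴ W
In dBm: 10 log₁₀(4.51×10⁻¹⁴ / 10⁻³) = −103.5 dBm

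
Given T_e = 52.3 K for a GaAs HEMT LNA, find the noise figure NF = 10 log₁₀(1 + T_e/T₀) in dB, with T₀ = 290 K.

0.720 dB

F = 1 + T_e/T₀ = 1 + 52.3/290 = 1.18034
NF = 10 log₁₀(1.18034) = 0.720 dB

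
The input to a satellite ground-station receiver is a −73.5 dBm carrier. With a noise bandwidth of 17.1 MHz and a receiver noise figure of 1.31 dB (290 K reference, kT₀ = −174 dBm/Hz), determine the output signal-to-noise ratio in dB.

Noise floor: N = −174 + 10 log₁₀(B) + NF
10 log₁₀(1.71×10⁷) = 72.33 dB
N = −174 + 72.33 + 1.31 = −100.36 dBm
SNR = P_sig − N = −73.5 − (−100.36) = 26.86 dB → 26.9 dB

26.9 dB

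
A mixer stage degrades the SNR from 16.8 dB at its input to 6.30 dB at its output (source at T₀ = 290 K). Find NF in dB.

NF (dB) = SNR_in(dB) − SNR_out(dB) when the source is at T₀
NF = 16.8 − 6.30 = 10.50 dB

10.50 dB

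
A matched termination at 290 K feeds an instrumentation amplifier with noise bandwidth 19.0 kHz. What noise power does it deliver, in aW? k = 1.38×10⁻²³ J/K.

P_n = kTB = 1.38×10⁻²³ × 290 × 1.90×10⁴ = 7.60×10⁻¹⁷ W = 76.0 aW

76.0 aW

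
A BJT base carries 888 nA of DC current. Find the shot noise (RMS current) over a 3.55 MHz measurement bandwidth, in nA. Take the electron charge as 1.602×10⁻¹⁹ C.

1.01 nA

I_n = √(2qI·B)
2qI·B = 2 × 1.602×10⁻¹⁹ × 8.88×10⁻⁷ × 3.55×10⁶ = 1.01×10⁻¹⁸ A²
I_n = √(1.01×10⁻¹⁸) = 1.01×10⁻⁹ A = 1.01 nA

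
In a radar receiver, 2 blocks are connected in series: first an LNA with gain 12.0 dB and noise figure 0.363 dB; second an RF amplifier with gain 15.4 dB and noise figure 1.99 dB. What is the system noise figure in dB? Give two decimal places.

0.51 dB

Convert to linear (a loss of L dB is a gain of −L dB): F_i = 10^(NF_i/10), G_i = 10^(G_i,dB/10)
  Stage 1: F_1 = 10^(0.363/10) = 1.087, G_1 = 10^(12.0/10) = 15.85
  Stage 2: F_2 = 10^(1.99/10) = 1.581, G_2 = 10^(15.4/10) = 34.67
Friis cascade:
  F = 1.087 + (1.581 − 1)/15.85 = 1.124
NF = 10 log₁₀(1.124) = 0.51 dB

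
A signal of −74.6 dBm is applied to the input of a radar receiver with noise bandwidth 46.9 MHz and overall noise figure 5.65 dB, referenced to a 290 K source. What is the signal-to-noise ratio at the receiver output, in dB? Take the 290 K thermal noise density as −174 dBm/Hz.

Noise floor: N = −174 + 10 log₁₀(B) + NF
10 log₁₀(4.69×10⁷) = 76.71 dB
N = −174 + 76.71 + 5.65 = −91.64 dBm
SNR = P_sig − N = −74.6 − (−91.64) = 17.04 dB → 17.0 dB

17.0 dB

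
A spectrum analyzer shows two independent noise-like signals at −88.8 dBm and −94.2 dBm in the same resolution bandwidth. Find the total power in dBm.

−87.7 dBm

Convert to linear, add, convert back:
P₁ = 1.32×10⁻¹² W, P₂ = 3.80×10⁻¹³ W
P_tot = 1.70×10⁻¹² W → 10 log₁₀(P_tot / 10⁻³) = −87.7 dBm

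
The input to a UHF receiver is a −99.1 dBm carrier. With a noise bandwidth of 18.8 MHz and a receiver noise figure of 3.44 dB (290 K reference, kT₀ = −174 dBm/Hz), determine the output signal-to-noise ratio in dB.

−1.3 dB

Noise floor: N = −174 + 10 log₁₀(B) + NF
10 log₁₀(1.88×10⁷) = 72.74 dB
N = −174 + 72.74 + 3.44 = −97.82 dBm
SNR = P_sig − N = −99.1 − (−97.82) = −1.28 dB → −1.3 dB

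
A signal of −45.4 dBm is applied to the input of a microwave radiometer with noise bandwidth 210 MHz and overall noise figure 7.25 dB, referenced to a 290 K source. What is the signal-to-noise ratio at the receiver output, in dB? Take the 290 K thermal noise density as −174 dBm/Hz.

38.1 dB

Noise floor: N = −174 + 10 log₁₀(B) + NF
10 log₁₀(2.10×10⁸) = 83.22 dB
N = −174 + 83.22 + 7.25 = −83.53 dBm
SNR = P_sig − N = −45.4 − (−83.53) = 38.13 dB → 38.1 dB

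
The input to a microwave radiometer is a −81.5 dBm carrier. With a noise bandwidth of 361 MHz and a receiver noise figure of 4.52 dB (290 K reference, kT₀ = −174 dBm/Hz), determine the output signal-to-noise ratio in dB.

2.4 dB

Noise floor: N = −174 + 10 log₁₀(B) + NF
10 log₁₀(3.61×10⁸) = 85.58 dB
N = −174 + 85.58 + 4.52 = −83.90 dBm
SNR = P_sig − N = −81.5 − (−83.90) = 2.40 dB → 2.4 dB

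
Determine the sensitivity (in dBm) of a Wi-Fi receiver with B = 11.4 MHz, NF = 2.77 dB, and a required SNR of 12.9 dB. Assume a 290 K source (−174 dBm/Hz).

Sensitivity = −174 + 10 log₁₀(B) + NF + SNR_min
= −174 + 70.57 + 2.77 + 12.9
= −87.76 dBm → −87.8 dBm

−87.8 dBm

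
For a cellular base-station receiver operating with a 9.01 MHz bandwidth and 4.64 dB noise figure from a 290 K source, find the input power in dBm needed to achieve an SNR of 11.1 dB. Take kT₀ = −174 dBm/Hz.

−88.7 dBm

Sensitivity = −174 + 10 log₁₀(B) + NF + SNR_min
= −174 + 69.55 + 4.64 + 11.1
= −88.71 dBm → −88.7 dBm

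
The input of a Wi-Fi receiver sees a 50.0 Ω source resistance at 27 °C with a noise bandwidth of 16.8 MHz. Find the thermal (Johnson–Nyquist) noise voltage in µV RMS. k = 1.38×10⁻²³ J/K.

3.73 µV

T = 27 °C + 273.15 = 300.15 K
V_n = √(4kTRB)
4kTRB = 4 × 1.38×10⁻²³ × 300.15 × 5.00×10¹ × 1.68×10⁷ = 1.39×10⁻¹¹ V²
V_n = √(1.39×10⁻¹¹) = 3.73×10⁻⁶ V = 3.73 µV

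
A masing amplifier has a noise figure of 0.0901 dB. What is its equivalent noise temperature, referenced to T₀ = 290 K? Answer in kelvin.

F = 10^(0.0901/10) = 1.02096
T_e = (F − 1)·T₀ = (1.02096 − 1) × 290 = 6.08 K

6.08 K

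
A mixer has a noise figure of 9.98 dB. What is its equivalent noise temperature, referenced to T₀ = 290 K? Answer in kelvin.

2597 K

F = 10^(9.98/10) = 9.95405
T_e = (F − 1)·T₀ = (9.95405 − 1) × 290 = 2597 K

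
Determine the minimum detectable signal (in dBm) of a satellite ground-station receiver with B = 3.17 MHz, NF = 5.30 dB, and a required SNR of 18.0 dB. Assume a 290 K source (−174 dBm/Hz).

−85.7 dBm

Sensitivity = −174 + 10 log₁₀(B) + NF + SNR_min
= −174 + 65.01 + 5.30 + 18.0
= −85.69 dBm → −85.7 dBm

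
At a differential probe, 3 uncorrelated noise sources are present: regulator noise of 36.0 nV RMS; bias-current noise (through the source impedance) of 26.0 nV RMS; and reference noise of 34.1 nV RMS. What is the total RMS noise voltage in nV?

56.0 nV

Uncorrelated sources add in power (mean-square): V_tot = √(ΣV_i²)
V_tot = √[(3.60×10⁻⁸)² + (2.60×10⁻⁸)² + (3.41×10⁻⁸)²] = 5.60×10⁻⁸ V = 56.0 nV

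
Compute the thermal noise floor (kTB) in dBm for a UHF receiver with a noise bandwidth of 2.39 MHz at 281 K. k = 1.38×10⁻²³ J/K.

−110.3 dBm

P_n = kTB = 1.38×10⁻²³ × 281 × 2.39×10⁶ = 9.27×10⁻¹⁵ W
In dBm: 10 log₁₀(9.27×10⁻¹⁵ / 10⁻³) = −110.3 dBm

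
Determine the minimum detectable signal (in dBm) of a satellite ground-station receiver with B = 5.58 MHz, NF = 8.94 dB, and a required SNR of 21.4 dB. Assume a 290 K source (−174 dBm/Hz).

Sensitivity = −174 + 10 log₁₀(B) + NF + SNR_min
= −174 + 67.47 + 8.94 + 21.4
= −76.19 dBm → −76.2 dBm

−76.2 dBm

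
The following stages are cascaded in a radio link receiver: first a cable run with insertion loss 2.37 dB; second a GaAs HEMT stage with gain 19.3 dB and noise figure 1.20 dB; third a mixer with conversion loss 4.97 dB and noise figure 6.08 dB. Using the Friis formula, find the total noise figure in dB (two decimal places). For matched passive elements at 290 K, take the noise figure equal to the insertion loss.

3.69 dB

Convert to linear (a loss of L dB is a gain of −L dB): F_i = 10^(NF_i/10), G_i = 10^(G_i,dB/10)
  Stage 1: F_1 = 10^(2.37/10) = 1.726, G_1 = 10^(−2.37/10) = 0.5794
  Stage 2: F_2 = 10^(1.20/10) = 1.318, G_2 = 10^(19.3/10) = 85.11
  Stage 3: F_3 = 10^(6.08/10) = 4.055, G_3 = 10^(−4.97/10) = 0.3184
Friis cascade:
  F = 1.726 + (1.318 − 1)/0.5794 + (4.055 − 1)/49.32 = 2.337
NF = 10 log₁₀(2.337) = 3.69 dB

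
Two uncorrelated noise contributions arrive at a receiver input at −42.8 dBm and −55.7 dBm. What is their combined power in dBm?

−42.6 dBm

Convert to linear, add, convert back:
P₁ = 5.25×10⁻⁸ W, P₂ = 2.69×10⁻⁹ W
P_tot = 5.52×10⁻⁸ W → 10 log₁₀(P_tot / 10⁻³) = −42.6 dBm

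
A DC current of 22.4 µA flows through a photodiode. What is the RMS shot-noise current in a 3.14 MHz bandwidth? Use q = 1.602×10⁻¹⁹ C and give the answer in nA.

4.75 nA

I_n = √(2qI·B)
2qI·B = 2 × 1.602×10⁻¹⁹ × 2.24×10⁻⁵ × 3.14×10⁶ = 2.25×10⁻¹⁷ A²
I_n = √(2.25×10⁻¹⁷) = 4.75×10⁻⁹ A = 4.75 nA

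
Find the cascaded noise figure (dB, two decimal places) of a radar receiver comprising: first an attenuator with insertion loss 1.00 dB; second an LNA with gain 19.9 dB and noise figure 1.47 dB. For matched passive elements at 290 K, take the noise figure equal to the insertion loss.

Convert to linear (a loss of L dB is a gain of −L dB): F_i = 10^(NF_i/10), G_i = 10^(G_i,dB/10)
  Stage 1: F_1 = 10^(1.00/10) = 1.259, G_1 = 10^(−1.00/10) = 0.7943
  Stage 2: F_2 = 10^(1.47/10) = 1.403, G_2 = 10^(19.9/10) = 97.72
Friis cascade:
  F = 1.259 + (1.403 − 1)/0.7943 = 1.766
NF = 10 log₁₀(1.766) = 2.47 dB

2.47 dB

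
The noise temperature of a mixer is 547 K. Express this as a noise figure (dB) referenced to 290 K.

4.60 dB

F = 1 + T_e/T₀ = 1 + 547/290 = 2.88621
NF = 10 log₁₀(2.88621) = 4.60 dB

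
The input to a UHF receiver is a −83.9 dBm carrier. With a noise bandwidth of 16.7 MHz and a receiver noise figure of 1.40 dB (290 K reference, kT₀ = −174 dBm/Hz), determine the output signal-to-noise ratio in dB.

16.5 dB

Noise floor: N = −174 + 10 log₁₀(B) + NF
10 log₁₀(1.67×10⁷) = 72.23 dB
N = −174 + 72.23 + 1.40 = −100.37 dBm
SNR = P_sig − N = −83.9 − (−100.37) = 16.47 dB → 16.5 dB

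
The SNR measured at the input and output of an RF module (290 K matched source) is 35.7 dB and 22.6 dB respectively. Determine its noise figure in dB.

13.1 dB

NF (dB) = SNR_in(dB) − SNR_out(dB) when the source is at T₀
NF = 35.7 − 22.6 = 13.1 dB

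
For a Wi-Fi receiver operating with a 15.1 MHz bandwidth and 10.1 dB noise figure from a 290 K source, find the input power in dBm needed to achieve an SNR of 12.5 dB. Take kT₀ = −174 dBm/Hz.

−79.6 dBm

Sensitivity = −174 + 10 log₁₀(B) + NF + SNR_min
= −174 + 71.79 + 10.1 + 12.5
= −79.61 dBm → −79.6 dBm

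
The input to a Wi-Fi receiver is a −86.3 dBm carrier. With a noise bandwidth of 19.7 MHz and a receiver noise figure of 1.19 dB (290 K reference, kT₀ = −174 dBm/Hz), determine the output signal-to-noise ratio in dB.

Noise floor: N = −174 + 10 log₁₀(B) + NF
10 log₁₀(1.97×10⁷) = 72.94 dB
N = −174 + 72.94 + 1.19 = −99.87 dBm
SNR = P_sig − N = −86.3 − (−99.87) = 13.57 dB → 13.6 dB

13.6 dB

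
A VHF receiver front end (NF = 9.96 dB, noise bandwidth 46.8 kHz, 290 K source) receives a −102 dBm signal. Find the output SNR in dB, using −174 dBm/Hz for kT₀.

15.3 dB

Noise floor: N = −174 + 10 log₁₀(B) + NF
10 log₁₀(4.68×10⁴) = 46.7 dB
N = −174 + 46.7 + 9.96 = −117.34 dBm
SNR = P_sig − N = −102 − (−117.34) = 15.34 dB → 15.3 dB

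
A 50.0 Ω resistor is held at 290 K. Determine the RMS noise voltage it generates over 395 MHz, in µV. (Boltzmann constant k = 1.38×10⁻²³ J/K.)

17.8 µV

V_n = √(4kTRB)
4kTRB = 4 × 1.38×10⁻²³ × 290 × 5.00×10¹ × 3.95×10⁸ = 3.16×10⁻¹⁰ V²
V_n = √(3.16×10⁻¹⁰) = 1.78×10⁻⁵ V = 17.8 µV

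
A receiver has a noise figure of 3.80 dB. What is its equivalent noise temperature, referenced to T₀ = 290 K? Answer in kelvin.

F = 10^(3.80/10) = 2.39883
T_e = (F − 1)·T₀ = (2.39883 − 1) × 290 = 406 K

406 K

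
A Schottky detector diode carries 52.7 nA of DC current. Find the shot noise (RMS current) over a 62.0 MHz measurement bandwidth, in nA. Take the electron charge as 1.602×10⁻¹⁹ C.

I_n = √(2qI·B)
2qI·B = 2 × 1.602×10⁻¹⁹ × 5.27×10⁻⁸ × 6.20×10⁷ = 1.05×10⁻¹⁸ A²
I_n = √(1.05×10⁻¹⁸) = 1.02×10⁻⁹ A = 1.02 nA

1.02 nA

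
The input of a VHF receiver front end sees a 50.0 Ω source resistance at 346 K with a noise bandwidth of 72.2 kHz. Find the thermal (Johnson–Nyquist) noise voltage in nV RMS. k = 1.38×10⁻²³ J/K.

V_n = √(4kTRB)
4kTRB = 4 × 1.38×10⁻²³ × 346 × 5.00×10¹ × 7.22×10⁴ = 6.89×10⁻¹⁴ V²
V_n = √(6.89×10⁻¹⁴) = 2.63×10⁻⁷ V = 263 nV

263 nV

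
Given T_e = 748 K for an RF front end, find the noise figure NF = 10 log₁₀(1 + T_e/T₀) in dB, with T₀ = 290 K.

F = 1 + T_e/T₀ = 1 + 748/290 = 3.57931
NF = 10 log₁₀(3.57931) = 5.54 dB

5.54 dB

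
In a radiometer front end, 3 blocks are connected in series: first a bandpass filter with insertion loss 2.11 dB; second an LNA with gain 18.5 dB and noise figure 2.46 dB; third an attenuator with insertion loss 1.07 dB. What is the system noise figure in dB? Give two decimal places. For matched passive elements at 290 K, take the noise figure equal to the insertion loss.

4.58 dB

Convert to linear (a loss of L dB is a gain of −L dB): F_i = 10^(NF_i/10), G_i = 10^(G_i,dB/10)
  Stage 1: F_1 = 10^(2.11/10) = 1.626, G_1 = 10^(−2.11/10) = 0.6152
  Stage 2: F_2 = 10^(2.46/10) = 1.762, G_2 = 10^(18.5/10) = 70.79
  Stage 3: F_3 = 10^(1.07/10) = 1.279, G_3 = 10^(−1.07/10) = 0.7816
Friis cascade:
  F = 1.626 + (1.762 − 1)/0.6152 + (1.279 − 1)/43.55 = 2.871
NF = 10 log₁₀(2.871) = 4.58 dB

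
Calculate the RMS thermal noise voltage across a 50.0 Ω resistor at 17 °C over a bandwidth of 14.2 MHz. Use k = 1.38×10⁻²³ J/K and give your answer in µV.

3.37 µV

T = 17 °C + 273.15 = 290.15 K
V_n = √(4kTRB)
4kTRB = 4 × 1.38×10⁻²³ × 290.15 × 5.00×10¹ × 1.42×10⁷ = 1.14×10⁻¹¹ V²
V_n = √(1.14×10⁻¹¹) = 3.37×10⁻⁶ V = 3.37 µV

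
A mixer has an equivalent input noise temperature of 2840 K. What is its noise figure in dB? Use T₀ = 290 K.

10.33 dB

F = 1 + T_e/T₀ = 1 + 2840/290 = 10.7931
NF = 10 log₁₀(10.7931) = 10.33 dB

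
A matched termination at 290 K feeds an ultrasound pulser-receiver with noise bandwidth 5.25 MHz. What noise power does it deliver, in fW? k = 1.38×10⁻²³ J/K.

P_n = kTB = 1.38×10⁻²³ × 290 × 5.25×10⁶ = 2.10×10⁻¹⁴ W = 21.0 fW

21.0 fW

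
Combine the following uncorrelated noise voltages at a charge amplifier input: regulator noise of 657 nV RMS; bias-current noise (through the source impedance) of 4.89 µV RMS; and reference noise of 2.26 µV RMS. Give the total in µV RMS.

Uncorrelated sources add in power (mean-square): V_tot = √(ΣV_i²)
V_tot = √[(6.57×10⁻⁷)² + (4.89×10⁻⁶)² + (2.26×10⁻⁶)²] = 5.43×10⁻⁶ V = 5.43 µV

5.43 µV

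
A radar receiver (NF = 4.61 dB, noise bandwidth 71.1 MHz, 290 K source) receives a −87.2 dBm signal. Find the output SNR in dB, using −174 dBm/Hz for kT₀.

3.7 dB

Noise floor: N = −174 + 10 log₁₀(B) + NF
10 log₁₀(7.11×10⁷) = 78.52 dB
N = −174 + 78.52 + 4.61 = −90.87 dBm
SNR = P_sig − N = −87.2 − (−90.87) = 3.67 dB → 3.7 dB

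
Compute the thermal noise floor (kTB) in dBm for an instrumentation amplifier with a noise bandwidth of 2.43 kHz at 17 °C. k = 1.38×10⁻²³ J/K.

−140.1 dBm

T = 17 °C + 273.15 = 290.15 K
P_n = kTB = 1.38×10⁻²³ × 290.15 × 2.43×10³ = 9.73×10⁻¹⁸ W
In dBm: 10 log₁₀(9.73×10⁻¹⁸ / 10⁻³) = −140.1 dBm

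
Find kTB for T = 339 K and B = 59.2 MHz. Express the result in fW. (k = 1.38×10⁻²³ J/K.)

277 fW

P_n = kTB = 1.38×10⁻²³ × 339 × 5.92×10⁷ = 2.77×10⁻¹³ W = 277 fW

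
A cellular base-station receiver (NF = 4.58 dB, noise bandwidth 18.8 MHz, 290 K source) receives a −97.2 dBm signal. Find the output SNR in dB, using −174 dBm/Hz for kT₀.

−0.5 dB

Noise floor: N = −174 + 10 log₁₀(B) + NF
10 log₁₀(1.88×10⁷) = 72.74 dB
N = −174 + 72.74 + 4.58 = −96.68 dBm
SNR = P_sig − N = −97.2 − (−96.68) = −0.52 dB → −0.5 dB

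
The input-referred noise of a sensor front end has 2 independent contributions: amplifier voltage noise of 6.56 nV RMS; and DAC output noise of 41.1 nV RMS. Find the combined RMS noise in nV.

41.6 nV

Uncorrelated sources add in power (mean-square): V_tot = √(ΣV_i²)
V_tot = √[(6.56×10⁻⁹)² + (4.11×10⁻⁸)²] = 4.16×10⁻⁸ V = 41.6 nV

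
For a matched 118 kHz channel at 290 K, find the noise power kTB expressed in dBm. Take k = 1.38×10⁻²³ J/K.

−123.3 dBm

P_n = kTB = 1.38×10⁻²³ × 290 × 1.18×10⁵ = 4.72×10⁻¹⁶ W
In dBm: 10 log₁₀(4.72×10⁻¹⁶ / 10⁻³) = −123.3 dBm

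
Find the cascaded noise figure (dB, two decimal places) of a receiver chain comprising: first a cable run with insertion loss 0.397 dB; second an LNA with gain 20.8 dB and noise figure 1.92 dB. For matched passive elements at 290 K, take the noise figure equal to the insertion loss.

Convert to linear (a loss of L dB is a gain of −L dB): F_i = 10^(NF_i/10), G_i = 10^(G_i,dB/10)
  Stage 1: F_1 = 10^(0.397/10) = 1.096, G_1 = 10^(−0.397/10) = 0.9126
  Stage 2: F_2 = 10^(1.92/10) = 1.556, G_2 = 10^(20.8/10) = 120.2
Friis cascade:
  F = 1.096 + (1.556 − 1)/0.9126 = 1.705
NF = 10 log₁₀(1.705) = 2.32 dB

2.32 dB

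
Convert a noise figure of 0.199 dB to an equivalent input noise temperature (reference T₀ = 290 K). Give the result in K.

F = 10^(0.199/10) = 1.04689
T_e = (F − 1)·T₀ = (1.04689 − 1) × 290 = 13.6 K

13.6 K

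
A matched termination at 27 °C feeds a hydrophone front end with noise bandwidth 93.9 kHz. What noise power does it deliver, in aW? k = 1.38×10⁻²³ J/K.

T = 27 °C + 273.15 = 300.15 K
P_n = kTB = 1.38×10⁻²³ × 300.15 × 9.39×10⁴ = 3.89×10⁻¹⁶ W = 389 aW

389 aW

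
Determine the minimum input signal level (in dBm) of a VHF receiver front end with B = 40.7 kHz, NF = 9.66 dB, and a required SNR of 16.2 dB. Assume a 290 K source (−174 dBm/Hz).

−102.0 dBm

Sensitivity = −174 + 10 log₁₀(B) + NF + SNR_min
= −174 + 46.1 + 9.66 + 16.2
= −102.04 dBm → −102.0 dBm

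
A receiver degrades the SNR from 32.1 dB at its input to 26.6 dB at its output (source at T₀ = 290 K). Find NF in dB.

5.5 dB

NF (dB) = SNR_in(dB) − SNR_out(dB) when the source is at T₀
NF = 32.1 − 26.6 = 5.5 dB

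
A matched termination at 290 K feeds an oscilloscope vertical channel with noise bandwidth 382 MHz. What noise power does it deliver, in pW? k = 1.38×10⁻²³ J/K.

1.53 pW

P_n = kTB = 1.38×10⁻²³ × 290 × 3.82×10⁸ = 1.53×10⁻¹² W = 1.53 pW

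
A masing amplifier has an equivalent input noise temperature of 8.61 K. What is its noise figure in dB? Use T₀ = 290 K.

0.127 dB

F = 1 + T_e/T₀ = 1 + 8.61/290 = 1.02969
NF = 10 log₁₀(1.02969) = 0.127 dB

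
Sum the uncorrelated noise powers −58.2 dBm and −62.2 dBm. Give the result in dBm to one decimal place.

−56.7 dBm

Convert to linear, add, convert back:
P₁ = 1.51×10⁻⁹ W, P₂ = 6.03×10⁻¹⁰ W
P_tot = 2.12×10⁻⁹ W → 10 log₁₀(P_tot / 10⁻³) = −56.7 dBm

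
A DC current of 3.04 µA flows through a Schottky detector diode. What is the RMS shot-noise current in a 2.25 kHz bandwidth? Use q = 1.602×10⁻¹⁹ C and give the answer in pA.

I_n = √(2qI·B)
2qI·B = 2 × 1.602×10⁻¹⁹ × 3.04×10⁻⁶ × 2.25×10³ = 2.19×10⁻²¹ A²
I_n = √(2.19×10⁻²¹) = 4.68×10⁻¹¹ A = 46.8 pA

46.8 pA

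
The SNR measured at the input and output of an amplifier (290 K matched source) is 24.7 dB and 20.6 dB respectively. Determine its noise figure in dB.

NF (dB) = SNR_in(dB) − SNR_out(dB) when the source is at T₀
NF = 24.7 − 20.6 = 4.1 dB

4.1 dB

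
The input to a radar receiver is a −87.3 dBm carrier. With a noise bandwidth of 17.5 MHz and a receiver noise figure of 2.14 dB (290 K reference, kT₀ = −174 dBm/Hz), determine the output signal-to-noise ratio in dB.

Noise floor: N = −174 + 10 log₁₀(B) + NF
10 log₁₀(1.75×10⁷) = 72.43 dB
N = −174 + 72.43 + 2.14 = −99.43 dBm
SNR = P_sig − N = −87.3 − (−99.43) = 12.13 dB → 12.1 dB

12.1 dB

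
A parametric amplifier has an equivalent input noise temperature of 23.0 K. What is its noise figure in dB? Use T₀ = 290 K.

0.331 dB

F = 1 + T_e/T₀ = 1 + 23.0/290 = 1.07931
NF = 10 log₁₀(1.07931) = 0.331 dB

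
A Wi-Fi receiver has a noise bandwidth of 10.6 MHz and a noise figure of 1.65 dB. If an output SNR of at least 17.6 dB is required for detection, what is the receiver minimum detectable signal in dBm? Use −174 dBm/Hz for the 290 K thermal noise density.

Sensitivity = −174 + 10 log₁₀(B) + NF + SNR_min
= −174 + 70.25 + 1.65 + 17.6
= −84.50 dBm → −84.5 dBm

−84.5 dBm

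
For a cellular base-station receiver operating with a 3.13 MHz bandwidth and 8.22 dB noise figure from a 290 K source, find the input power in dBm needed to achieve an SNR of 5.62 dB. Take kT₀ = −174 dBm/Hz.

Sensitivity = −174 + 10 log₁₀(B) + NF + SNR_min
= −174 + 64.96 + 8.22 + 5.62
= −95.20 dBm → −95.2 dBm

−95.2 dBm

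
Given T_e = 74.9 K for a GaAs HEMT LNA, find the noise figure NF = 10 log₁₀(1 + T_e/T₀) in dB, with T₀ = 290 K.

0.998 dB

F = 1 + T_e/T₀ = 1 + 74.9/290 = 1.25828
NF = 10 log₁₀(1.25828) = 0.998 dB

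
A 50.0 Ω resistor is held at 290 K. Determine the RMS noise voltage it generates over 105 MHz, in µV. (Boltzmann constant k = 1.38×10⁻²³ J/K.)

V_n = √(4kTRB)
4kTRB = 4 × 1.38×10⁻²³ × 290 × 5.00×10¹ × 1.05×10⁸ = 8.40×10⁻¹¹ V²
V_n = √(8.40×10⁻¹¹) = 9.17×10⁻⁶ V = 9.17 µV

9.17 µV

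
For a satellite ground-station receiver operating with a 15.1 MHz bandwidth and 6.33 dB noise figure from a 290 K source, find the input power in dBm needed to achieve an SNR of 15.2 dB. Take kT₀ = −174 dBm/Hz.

Sensitivity = −174 + 10 log₁₀(B) + NF + SNR_min
= −174 + 71.79 + 6.33 + 15.2
= −80.68 dBm → −80.7 dBm

−80.7 dBm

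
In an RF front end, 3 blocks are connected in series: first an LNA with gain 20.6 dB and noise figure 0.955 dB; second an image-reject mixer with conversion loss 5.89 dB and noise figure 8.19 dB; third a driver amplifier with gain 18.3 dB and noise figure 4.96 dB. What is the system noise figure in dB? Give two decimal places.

1.36 dB

Convert to linear (a loss of L dB is a gain of −L dB): F_i = 10^(NF_i/10), G_i = 10^(G_i,dB/10)
  Stage 1: F_1 = 10^(0.955/10) = 1.246, G_1 = 10^(20.6/10) = 114.8
  Stage 2: F_2 = 10^(8.19/10) = 6.592, G_2 = 10^(−5.89/10) = 0.2576
  Stage 3: F_3 = 10^(4.96/10) = 3.133, G_3 = 10^(18.3/10) = 67.61
Friis cascade:
  F = 1.246 + (6.592 − 1)/114.8 + (3.133 − 1)/29.58 = 1.367
NF = 10 log₁₀(1.367) = 1.36 dB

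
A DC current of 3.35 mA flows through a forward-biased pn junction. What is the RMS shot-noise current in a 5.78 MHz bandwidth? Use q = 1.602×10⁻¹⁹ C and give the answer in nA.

I_n = √(2qI·B)
2qI·B = 2 × 1.602×10⁻¹⁹ × 3.35×10⁻³ × 5.78×10⁶ = 6.20×10⁻¹⁵ A²
I_n = √(6.20×10⁻¹⁵) = 7.88×10⁻⁸ A = 78.8 nA

78.8 nA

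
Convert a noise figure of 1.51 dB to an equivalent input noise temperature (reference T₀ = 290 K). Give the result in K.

121 K

F = 10^(1.51/10) = 1.41579
T_e = (F − 1)·T₀ = (1.41579 − 1) × 290 = 121 K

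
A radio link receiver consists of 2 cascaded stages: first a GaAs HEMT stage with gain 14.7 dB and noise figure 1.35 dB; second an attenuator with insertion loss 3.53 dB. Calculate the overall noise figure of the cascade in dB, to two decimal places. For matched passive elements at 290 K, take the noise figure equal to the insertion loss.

1.48 dB

Convert to linear (a loss of L dB is a gain of −L dB): F_i = 10^(NF_i/10), G_i = 10^(G_i,dB/10)
  Stage 1: F_1 = 10^(1.35/10) = 1.365, G_1 = 10^(14.7/10) = 29.51
  Stage 2: F_2 = 10^(3.53/10) = 2.254, G_2 = 10^(−3.53/10) = 0.4436
Friis cascade:
  F = 1.365 + (2.254 − 1)/29.51 = 1.407
NF = 10 log₁₀(1.407) = 1.48 dB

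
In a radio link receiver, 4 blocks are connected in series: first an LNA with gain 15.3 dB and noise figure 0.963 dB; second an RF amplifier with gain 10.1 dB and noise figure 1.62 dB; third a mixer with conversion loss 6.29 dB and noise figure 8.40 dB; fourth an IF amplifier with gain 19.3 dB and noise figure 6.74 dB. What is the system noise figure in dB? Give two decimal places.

Convert to linear (a loss of L dB is a gain of −L dB): F_i = 10^(NF_i/10), G_i = 10^(G_i,dB/10)
  Stage 1: F_1 = 10^(0.963/10) = 1.248, G_1 = 10^(15.3/10) = 33.88
  Stage 2: F_2 = 10^(1.62/10) = 1.452, G_2 = 10^(10.1/10) = 10.23
  Stage 3: F_3 = 10^(8.40/10) = 6.918, G_3 = 10^(−6.29/10) = 0.2350
  Stage 4: F_4 = 10^(6.74/10) = 4.721, G_4 = 10^(19.3/10) = 85.11
Friis cascade:
  F = 1.248 + (1.452 − 1)/33.88 + (6.918 − 1)/346.7 + (4.721 − 1)/81.47 = 1.324
NF = 10 log₁₀(1.324) = 1.22 dB

1.22 dB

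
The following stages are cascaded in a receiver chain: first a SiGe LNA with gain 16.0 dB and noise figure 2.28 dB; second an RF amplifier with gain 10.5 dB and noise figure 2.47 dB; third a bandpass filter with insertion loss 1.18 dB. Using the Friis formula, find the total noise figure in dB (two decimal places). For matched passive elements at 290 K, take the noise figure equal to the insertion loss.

Convert to linear (a loss of L dB is a gain of −L dB): F_i = 10^(NF_i/10), G_i = 10^(G_i,dB/10)
  Stage 1: F_1 = 10^(2.28/10) = 1.690, G_1 = 10^(16.0/10) = 39.81
  Stage 2: F_2 = 10^(2.47/10) = 1.766, G_2 = 10^(10.5/10) = 11.22
  Stage 3: F_3 = 10^(1.18/10) = 1.312, G_3 = 10^(−1.18/10) = 0.7621
Friis cascade:
  F = 1.690 + (1.766 − 1)/39.81 + (1.312 − 1)/446.7 = 1.710
NF = 10 log₁₀(1.710) = 2.33 dB

2.33 dB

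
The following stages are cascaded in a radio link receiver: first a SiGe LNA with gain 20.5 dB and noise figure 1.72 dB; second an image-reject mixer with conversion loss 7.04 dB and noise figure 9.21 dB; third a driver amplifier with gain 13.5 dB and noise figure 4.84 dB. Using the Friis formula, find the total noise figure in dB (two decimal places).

Convert to linear (a loss of L dB is a gain of −L dB): F_i = 10^(NF_i/10), G_i = 10^(G_i,dB/10)
  Stage 1: F_1 = 10^(1.72/10) = 1.486, G_1 = 10^(20.5/10) = 112.2
  Stage 2: F_2 = 10^(9.21/10) = 8.337, G_2 = 10^(−7.04/10) = 0.1977
  Stage 3: F_3 = 10^(4.84/10) = 3.048, G_3 = 10^(13.5/10) = 22.39
Friis cascade:
  F = 1.486 + (8.337 − 1)/112.2 + (3.048 − 1)/22.18 = 1.644
NF = 10 log₁₀(1.644) = 2.16 dB

2.16 dB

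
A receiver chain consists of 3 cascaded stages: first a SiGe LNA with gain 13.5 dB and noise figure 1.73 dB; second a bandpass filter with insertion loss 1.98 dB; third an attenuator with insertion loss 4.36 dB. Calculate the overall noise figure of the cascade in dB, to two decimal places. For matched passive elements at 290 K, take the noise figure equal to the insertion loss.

2.14 dB

Convert to linear (a loss of L dB is a gain of −L dB): F_i = 10^(NF_i/10), G_i = 10^(G_i,dB/10)
  Stage 1: F_1 = 10^(1.73/10) = 1.489, G_1 = 10^(13.5/10) = 22.39
  Stage 2: F_2 = 10^(1.98/10) = 1.578, G_2 = 10^(−1.98/10) = 0.6339
  Stage 3: F_3 = 10^(4.36/10) = 2.729, G_3 = 10^(−4.36/10) = 0.3664
Friis cascade:
  F = 1.489 + (1.578 − 1)/22.39 + (2.729 − 1)/14.19 = 1.637
NF = 10 log₁₀(1.637) = 2.14 dB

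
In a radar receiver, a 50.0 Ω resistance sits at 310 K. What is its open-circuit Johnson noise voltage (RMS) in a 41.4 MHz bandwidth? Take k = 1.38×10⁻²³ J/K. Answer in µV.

V_n = √(4kTRB)
4kTRB = 4 × 1.38×10⁻²³ × 310 × 5.00×10¹ × 4.14×10⁷ = 3.54×10⁻¹¹ V²
V_n = √(3.54×10⁻¹¹) = 5.95×10⁻⁶ V = 5.95 µV

5.95 µV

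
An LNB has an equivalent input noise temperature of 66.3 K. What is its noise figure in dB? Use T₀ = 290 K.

0.894 dB

F = 1 + T_e/T₀ = 1 + 66.3/290 = 1.22862
NF = 10 log₁₀(1.22862) = 0.894 dB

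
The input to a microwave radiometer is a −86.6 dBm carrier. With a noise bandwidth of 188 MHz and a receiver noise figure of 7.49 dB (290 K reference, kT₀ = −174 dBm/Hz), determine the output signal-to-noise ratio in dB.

−2.8 dB

Noise floor: N = −174 + 10 log₁₀(B) + NF
10 log₁₀(1.88×10⁸) = 82.74 dB
N = −174 + 82.74 + 7.49 = −83.77 dBm
SNR = P_sig − N = −86.6 − (−83.77) = −2.83 dB → −2.8 dB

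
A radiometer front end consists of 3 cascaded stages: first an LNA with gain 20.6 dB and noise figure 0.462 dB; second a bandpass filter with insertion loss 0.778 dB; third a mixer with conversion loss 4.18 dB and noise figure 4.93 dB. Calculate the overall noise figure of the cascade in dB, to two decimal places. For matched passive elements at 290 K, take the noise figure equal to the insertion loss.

0.55 dB

Convert to linear (a loss of L dB is a gain of −L dB): F_i = 10^(NF_i/10), G_i = 10^(G_i,dB/10)
  Stage 1: F_1 = 10^(0.462/10) = 1.112, G_1 = 10^(20.6/10) = 114.8
  Stage 2: F_2 = 10^(0.778/10) = 1.196, G_2 = 10^(−0.778/10) = 0.8360
  Stage 3: F_3 = 10^(4.93/10) = 3.112, G_3 = 10^(−4.18/10) = 0.3819
Friis cascade:
  F = 1.112 + (1.196 − 1)/114.8 + (3.112 − 1)/95.98 = 1.136
NF = 10 log₁₀(1.136) = 0.55 dB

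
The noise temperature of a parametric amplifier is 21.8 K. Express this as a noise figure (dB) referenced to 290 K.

F = 1 + T_e/T₀ = 1 + 21.8/290 = 1.07517
NF = 10 log₁₀(1.07517) = 0.315 dB

0.315 dB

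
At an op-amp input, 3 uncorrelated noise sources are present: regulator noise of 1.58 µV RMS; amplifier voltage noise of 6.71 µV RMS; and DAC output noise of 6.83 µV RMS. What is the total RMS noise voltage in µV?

Uncorrelated sources add in power (mean-square): V_tot = √(ΣV_i²)
V_tot = √[(1.58×10⁻⁶)² + (6.71×10⁻⁶)² + (6.83×10⁻⁶)²] = 9.70×10⁻⁶ V = 9.70 µV

9.70 µV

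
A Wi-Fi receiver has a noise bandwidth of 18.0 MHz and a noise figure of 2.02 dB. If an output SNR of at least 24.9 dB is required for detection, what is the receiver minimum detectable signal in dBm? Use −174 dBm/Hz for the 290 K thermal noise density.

Sensitivity = −174 + 10 log₁₀(B) + NF + SNR_min
= −174 + 72.55 + 2.02 + 24.9
= −74.53 dBm → −74.5 dBm

−74.5 dBm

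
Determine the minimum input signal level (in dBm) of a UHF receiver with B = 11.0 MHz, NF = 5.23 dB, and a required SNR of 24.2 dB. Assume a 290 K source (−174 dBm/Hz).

−74.2 dBm

Sensitivity = −174 + 10 log₁₀(B) + NF + SNR_min
= −174 + 70.41 + 5.23 + 24.2
= −74.16 dBm → −74.2 dBm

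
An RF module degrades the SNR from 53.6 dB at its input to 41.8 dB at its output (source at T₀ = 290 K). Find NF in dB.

11.8 dB

NF (dB) = SNR_in(dB) − SNR_out(dB) when the source is at T₀
NF = 53.6 − 41.8 = 11.8 dB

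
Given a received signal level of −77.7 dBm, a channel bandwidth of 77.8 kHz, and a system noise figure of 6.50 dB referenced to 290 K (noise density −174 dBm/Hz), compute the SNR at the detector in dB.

40.9 dB

Noise floor: N = −174 + 10 log₁₀(B) + NF
10 log₁₀(7.78×10⁴) = 48.91 dB
N = −174 + 48.91 + 6.50 = −118.59 dBm
SNR = P_sig − N = −77.7 − (−118.59) = 40.89 dB → 40.9 dB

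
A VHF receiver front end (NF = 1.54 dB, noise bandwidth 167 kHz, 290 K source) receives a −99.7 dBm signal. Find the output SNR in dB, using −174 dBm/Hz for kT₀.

Noise floor: N = −174 + 10 log₁₀(B) + NF
10 log₁₀(1.67×10⁵) = 52.23 dB
N = −174 + 52.23 + 1.54 = −120.23 dBm
SNR = P_sig − N = −99.7 − (−120.23) = 20.53 dB → 20.5 dB

20.5 dB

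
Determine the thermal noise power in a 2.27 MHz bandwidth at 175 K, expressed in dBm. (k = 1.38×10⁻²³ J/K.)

−112.6 dBm

P_n = kTB = 1.38×10⁻²³ × 175 × 2.27×10⁶ = 5.48×10⁻¹⁵ W
In dBm: 10 log₁₀(5.48×10⁻¹⁵ / 10⁻³) = −112.6 dBm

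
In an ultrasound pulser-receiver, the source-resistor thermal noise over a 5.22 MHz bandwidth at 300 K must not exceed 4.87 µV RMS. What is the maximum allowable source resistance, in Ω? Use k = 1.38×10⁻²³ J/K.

274 Ω

Johnson–Nyquist: V_n = √(4kTRB) ⇒ R = V_n² / (4kTB)
4kTB = 4 × 1.38×10⁻²³ × 300 × 5.22×10⁶ = 8.64×10⁻¹⁴
R = (4.87×10⁻⁶)² / 8.64×10⁻¹⁴ = 2.74×10² Ω = 274 Ω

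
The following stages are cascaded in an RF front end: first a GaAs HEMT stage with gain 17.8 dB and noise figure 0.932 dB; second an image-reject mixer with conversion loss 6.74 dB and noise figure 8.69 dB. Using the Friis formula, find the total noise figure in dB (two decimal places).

1.29 dB

Convert to linear (a loss of L dB is a gain of −L dB): F_i = 10^(NF_i/10), G_i = 10^(G_i,dB/10)
  Stage 1: F_1 = 10^(0.932/10) = 1.239, G_1 = 10^(17.8/10) = 60.26
  Stage 2: F_2 = 10^(8.69/10) = 7.396, G_2 = 10^(−6.74/10) = 0.2118
Friis cascade:
  F = 1.239 + (7.396 − 1)/60.26 = 1.346
NF = 10 log₁₀(1.346) = 1.29 dB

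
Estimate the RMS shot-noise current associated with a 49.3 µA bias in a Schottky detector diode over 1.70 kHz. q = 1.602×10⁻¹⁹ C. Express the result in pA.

I_n = √(2qI·B)
2qI·B = 2 × 1.602×10⁻¹⁹ × 4.93×10⁻⁵ × 1.70×10³ = 2.69×10⁻²⁰ A²
I_n = √(2.69×10⁻²⁰) = 1.64×10⁻¹⁰ A = 164 pA

164 pA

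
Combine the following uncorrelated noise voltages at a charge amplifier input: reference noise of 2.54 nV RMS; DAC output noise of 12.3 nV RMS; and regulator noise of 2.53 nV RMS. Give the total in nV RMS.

Uncorrelated sources add in power (mean-square): V_tot = √(ΣV_i²)
V_tot = √[(2.54×10⁻⁹)² + (1.23×10⁻⁸)² + (2.53×10⁻⁹)²] = 1.28×10⁻⁸ V = 12.8 nV

12.8 nV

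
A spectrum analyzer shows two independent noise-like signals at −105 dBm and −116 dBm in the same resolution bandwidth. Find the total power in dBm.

−104.7 dBm

Convert to linear, add, convert back:
P₁ = 3.16×10⁻¹⁴ W, P₂ = 2.51×10⁻¹⁵ W
P_tot = 3.41×10⁻¹⁴ W → 10 log₁₀(P_tot / 10⁻³) = −104.7 dBm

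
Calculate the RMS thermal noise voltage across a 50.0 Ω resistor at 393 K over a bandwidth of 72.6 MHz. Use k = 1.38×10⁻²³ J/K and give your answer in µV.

8.87 µV

V_n = √(4kTRB)
4kTRB = 4 × 1.38×10⁻²³ × 393 × 5.00×10¹ × 7.26×10⁷ = 7.87×10⁻¹¹ V²
V_n = √(7.87×10⁻¹¹) = 8.87×10⁻⁶ V = 8.87 µV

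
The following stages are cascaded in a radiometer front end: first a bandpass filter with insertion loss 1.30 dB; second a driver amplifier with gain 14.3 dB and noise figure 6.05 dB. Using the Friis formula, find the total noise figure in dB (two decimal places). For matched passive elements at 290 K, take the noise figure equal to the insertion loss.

Convert to linear (a loss of L dB is a gain of −L dB): F_i = 10^(NF_i/10), G_i = 10^(G_i,dB/10)
  Stage 1: F_1 = 10^(1.30/10) = 1.349, G_1 = 10^(−1.30/10) = 0.7413
  Stage 2: F_2 = 10^(6.05/10) = 4.027, G_2 = 10^(14.3/10) = 26.92
Friis cascade:
  F = 1.349 + (4.027 − 1)/0.7413 = 5.433
NF = 10 log₁₀(5.433) = 7.35 dB

7.35 dB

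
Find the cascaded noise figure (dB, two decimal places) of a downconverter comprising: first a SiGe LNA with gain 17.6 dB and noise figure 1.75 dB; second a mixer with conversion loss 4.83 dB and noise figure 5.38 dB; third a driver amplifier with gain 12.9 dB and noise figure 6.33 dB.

2.34 dB

Convert to linear (a loss of L dB is a gain of −L dB): F_i = 10^(NF_i/10), G_i = 10^(G_i,dB/10)
  Stage 1: F_1 = 10^(1.75/10) = 1.496, G_1 = 10^(17.6/10) = 57.54
  Stage 2: F_2 = 10^(5.38/10) = 3.451, G_2 = 10^(−4.83/10) = 0.3289
  Stage 3: F_3 = 10^(6.33/10) = 4.295, G_3 = 10^(12.9/10) = 19.50
Friis cascade:
  F = 1.496 + (3.451 − 1)/57.54 + (4.295 − 1)/18.92 = 1.713
NF = 10 log₁₀(1.713) = 2.34 dB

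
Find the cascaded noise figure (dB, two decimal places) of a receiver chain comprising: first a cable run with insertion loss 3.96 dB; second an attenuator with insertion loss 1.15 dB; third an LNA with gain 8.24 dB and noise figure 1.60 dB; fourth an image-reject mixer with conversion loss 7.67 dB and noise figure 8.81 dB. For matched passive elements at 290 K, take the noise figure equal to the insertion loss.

Convert to linear (a loss of L dB is a gain of −L dB): F_i = 10^(NF_i/10), G_i = 10^(G_i,dB/10)
  Stage 1: F_1 = 10^(3.96/10) = 2.489, G_1 = 10^(−3.96/10) = 0.4018
  Stage 2: F_2 = 10^(1.15/10) = 1.303, G_2 = 10^(−1.15/10) = 0.7674
  Stage 3: F_3 = 10^(1.60/10) = 1.445, G_3 = 10^(8.24/10) = 6.668
  Stage 4: F_4 = 10^(8.81/10) = 7.603, G_4 = 10^(−7.67/10) = 0.1710
Friis cascade:
  F = 2.489 + (1.303 − 1)/0.4018 + (1.445 − 1)/0.3083 + (7.603 − 1)/2.056 = 7.900
NF = 10 log₁₀(7.900) = 8.98 dB

8.98 dB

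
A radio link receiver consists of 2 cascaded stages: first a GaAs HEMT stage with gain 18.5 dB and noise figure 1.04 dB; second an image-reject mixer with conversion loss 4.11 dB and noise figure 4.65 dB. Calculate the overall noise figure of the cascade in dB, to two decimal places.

1.13 dB

Convert to linear (a loss of L dB is a gain of −L dB): F_i = 10^(NF_i/10), G_i = 10^(G_i,dB/10)
  Stage 1: F_1 = 10^(1.04/10) = 1.271, G_1 = 10^(18.5/10) = 70.79
  Stage 2: F_2 = 10^(4.65/10) = 2.917, G_2 = 10^(−4.11/10) = 0.3882
Friis cascade:
  F = 1.271 + (2.917 − 1)/70.79 = 1.298
NF = 10 log₁₀(1.298) = 1.13 dB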